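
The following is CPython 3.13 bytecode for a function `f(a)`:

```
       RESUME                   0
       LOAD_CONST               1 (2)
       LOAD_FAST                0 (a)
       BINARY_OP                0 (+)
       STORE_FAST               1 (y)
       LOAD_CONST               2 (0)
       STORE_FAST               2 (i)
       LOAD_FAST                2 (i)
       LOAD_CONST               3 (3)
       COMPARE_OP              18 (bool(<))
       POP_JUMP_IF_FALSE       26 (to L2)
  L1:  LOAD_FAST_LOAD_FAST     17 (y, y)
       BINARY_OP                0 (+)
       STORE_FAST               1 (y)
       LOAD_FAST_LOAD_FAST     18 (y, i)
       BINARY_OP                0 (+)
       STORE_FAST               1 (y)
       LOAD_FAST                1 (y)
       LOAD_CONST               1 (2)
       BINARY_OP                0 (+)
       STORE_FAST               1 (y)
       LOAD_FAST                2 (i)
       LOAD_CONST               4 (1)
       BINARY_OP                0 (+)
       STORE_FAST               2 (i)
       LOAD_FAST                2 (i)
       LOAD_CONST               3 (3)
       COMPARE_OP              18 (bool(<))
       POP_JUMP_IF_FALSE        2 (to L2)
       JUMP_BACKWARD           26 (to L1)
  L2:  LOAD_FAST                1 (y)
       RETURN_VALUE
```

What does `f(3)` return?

LOAD_CONST → push 2. Stack: [2]
LOAD_FAST a → push 3. Stack: [2, 3]
BINARY_OP + → 2 + 3 = 5. Stack: [5]
STORE_FAST y → y=5. Stack: []
LOAD_CONST → push 0. Stack: [0]
STORE_FAST i → i=0. Stack: []
LOAD_FAST i → push 0. Stack: [0]
LOAD_CONST → push 3. Stack: [0, 3]
COMPARE_OP bool(<) → 0 vs 3 = True. Stack: [True]
POP_JUMP_IF_FALSE → pop True; no jump. Stack: []
LOAD_FAST_LOAD_FAST y,y → push 5,5. Stack: [5, 5]
BINARY_OP + → 5 + 5 = 10. Stack: [10]
STORE_FAST y → y=10. Stack: []
LOAD_FAST_LOAD_FAST y,i → push 10,0. Stack: [10, 0]
BINARY_OP + → 10 + 0 = 10. Stack: [10]
STORE_FAST y → y=10. Stack: []
LOAD_FAST y → push 10. Stack: [10]
LOAD_CONST → push 2. Stack: [10, 2]
BINARY_OP + → 10 + 2 = 12. Stack: [12]
STORE_FAST y → y=12. Stack: []
LOAD_FAST i → push 0. Stack: [0]
LOAD_CONST → push 1. Stack: [0, 1]
BINARY_OP + → 0 + 1 = 1. Stack: [1]
STORE_FAST i → i=1. Stack: []
LOAD_FAST i → push 1. Stack: [1]
LOAD_CONST → push 3. Stack: [1, 3]
COMPARE_OP bool(<) → 1 vs 3 = True. Stack: [True]
POP_JUMP_IF_FALSE → pop True; no jump. Stack: []
LOAD_FAST_LOAD_FAST y,y → push 12,12. Stack: [12, 12]
BINARY_OP + → 12 + 12 = 24. Stack: [24]
STORE_FAST y → y=24. Stack: []
LOAD_FAST_LOAD_FAST y,i → push 24,1. Stack: [24, 1]
BINARY_OP + → 24 + 1 = 25. Stack: [25]
STORE_FAST y → y=25. Stack: []
LOAD_FAST y → push 25. Stack: [25]
LOAD_CONST → push 2. Stack: [25, 2]
BINARY_OP + → 25 + 2 = 27. Stack: [27]
STORE_FAST y → y=27. Stack: []
LOAD_FAST i → push 1. Stack: [1]
LOAD_CONST → push 1. Stack: [1, 1]
BINARY_OP + → 1 + 1 = 2. Stack: [2]
STORE_FAST i → i=2. Stack: []
LOAD_FAST i → push 2. Stack: [2]
LOAD_CONST → push 3. Stack: [2, 3]
COMPARE_OP bool(<) → 2 vs 3 = True. Stack: [True]
POP_JUMP_IF_FALSE → pop True; no jump. Stack: []
LOAD_FAST_LOAD_FAST y,y → push 27,27. Stack: [27, 27]
BINARY_OP + → 27 + 27 = 54. Stack: [54]
STORE_FAST y → y=54. Stack: []
LOAD_FAST_LOAD_FAST y,i → push 54,2. Stack: [54, 2]
BINARY_OP + → 54 + 2 = 56. Stack: [56]
STORE_FAST y → y=56. Stack: []
LOAD_FAST y → push 56. Stack: [56]
LOAD_CONST → push 2. Stack: [56, 2]
BINARY_OP + → 56 + 2 = 58. Stack: [58]
STORE_FAST y → y=58. Stack: []
LOAD_FAST i → push 2. Stack: [2]
LOAD_CONST → push 1. Stack: [2, 1]
BINARY_OP + → 2 + 1 = 3. Stack: [3]
STORE_FAST i → i=3. Stack: []
LOAD_FAST i → push 3. Stack: [3]
LOAD_CONST → push 3. Stack: [3, 3]
COMPARE_OP bool(<) → 3 vs 3 = False. Stack: [False]
POP_JUMP_IF_FALSE → pop False; jump. Stack: []
LOAD_FAST y → push 58. Stack: [58]
RETURN_VALUE → return 58.

58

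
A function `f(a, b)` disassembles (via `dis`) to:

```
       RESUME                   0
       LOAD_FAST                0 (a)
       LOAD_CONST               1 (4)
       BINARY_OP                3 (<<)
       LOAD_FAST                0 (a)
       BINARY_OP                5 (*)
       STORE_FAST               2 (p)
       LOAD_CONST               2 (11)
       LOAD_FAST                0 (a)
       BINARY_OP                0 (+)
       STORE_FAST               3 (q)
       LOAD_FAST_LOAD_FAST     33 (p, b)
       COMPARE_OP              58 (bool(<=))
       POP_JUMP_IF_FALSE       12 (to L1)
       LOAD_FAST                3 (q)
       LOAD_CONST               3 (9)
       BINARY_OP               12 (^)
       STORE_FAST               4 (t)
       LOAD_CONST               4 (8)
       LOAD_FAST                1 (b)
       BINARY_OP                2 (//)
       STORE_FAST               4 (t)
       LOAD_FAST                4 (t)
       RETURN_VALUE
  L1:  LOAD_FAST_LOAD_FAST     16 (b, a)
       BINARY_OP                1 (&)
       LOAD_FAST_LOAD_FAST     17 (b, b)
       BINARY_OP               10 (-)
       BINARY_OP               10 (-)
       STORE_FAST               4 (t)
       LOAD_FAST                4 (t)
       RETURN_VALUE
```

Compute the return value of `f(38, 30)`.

LOAD_FAST a → push 38. Stack: [38]
LOAD_CONST → push 4. Stack: [38, 4]
BINARY_OP << → 38 << 4 = 608. Stack: [608]
LOAD_FAST a → push 38. Stack: [608, 38]
BINARY_OP * → 608 * 38 = 23104. Stack: [23104]
STORE_FAST p → p=23104. Stack: []
LOAD_CONST → push 11. Stack: [11]
LOAD_FAST a → push 38. Stack: [11, 38]
BINARY_OP + → 11 + 38 = 49. Stack: [49]
STORE_FAST q → q=49. Stack: []
LOAD_FAST_LOAD_FAST p,b → push 23104,30. Stack: [23104, 30]
COMPARE_OP bool(<=) → 23104 vs 30 = False. Stack: [False]
POP_JUMP_IF_FALSE → pop False; jump. Stack: []
LOAD_FAST_LOAD_FAST b,a → push 30,38. Stack: [30, 38]
BINARY_OP & → 30 & 38 = 6. Stack: [6]
LOAD_FAST_LOAD_FAST b,b → push 30,30. Stack: [6, 30, 30]
BINARY_OP - → 30 - 30 = 0. Stack: [6, 0]
BINARY_OP - → 6 - 0 = 6. Stack: [6]
STORE_FAST t → t=6. Stack: []
LOAD_FAST t → push 6. Stack: [6]
RETURN_VALUE → return 6.

6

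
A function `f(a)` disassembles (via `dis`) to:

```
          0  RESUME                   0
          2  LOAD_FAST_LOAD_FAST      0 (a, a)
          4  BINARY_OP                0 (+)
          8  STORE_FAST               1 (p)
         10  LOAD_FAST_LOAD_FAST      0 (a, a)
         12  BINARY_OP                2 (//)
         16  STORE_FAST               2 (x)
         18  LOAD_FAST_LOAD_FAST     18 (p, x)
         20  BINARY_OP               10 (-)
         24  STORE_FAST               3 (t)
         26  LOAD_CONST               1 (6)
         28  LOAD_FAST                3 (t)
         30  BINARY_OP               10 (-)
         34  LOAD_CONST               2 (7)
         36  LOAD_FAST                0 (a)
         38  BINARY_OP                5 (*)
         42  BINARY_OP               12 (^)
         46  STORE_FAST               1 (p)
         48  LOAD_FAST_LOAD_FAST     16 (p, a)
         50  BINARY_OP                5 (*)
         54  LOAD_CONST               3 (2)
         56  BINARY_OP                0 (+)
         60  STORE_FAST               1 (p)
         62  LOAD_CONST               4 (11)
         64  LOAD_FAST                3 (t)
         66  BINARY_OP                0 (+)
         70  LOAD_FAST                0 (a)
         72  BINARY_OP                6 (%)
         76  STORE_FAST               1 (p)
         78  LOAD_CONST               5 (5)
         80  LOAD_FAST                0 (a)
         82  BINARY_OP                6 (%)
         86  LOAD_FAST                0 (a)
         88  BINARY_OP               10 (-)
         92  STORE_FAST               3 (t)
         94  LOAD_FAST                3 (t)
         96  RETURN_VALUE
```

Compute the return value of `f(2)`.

-1

LOAD_FAST_LOAD_FAST a,a → push 2,2. Stack: [2, 2]
BINARY_OP + → 2 + 2 = 4. Stack: [4]
STORE_FAST p → p=4. Stack: []
LOAD_FAST_LOAD_FAST a,a → push 2,2. Stack: [2, 2]
BINARY_OP // → 2 // 2 = 1. Stack: [1]
STORE_FAST x → x=1. Stack: []
LOAD_FAST_LOAD_FAST p,x → push 4,1. Stack: [4, 1]
BINARY_OP - → 4 - 1 = 3. Stack: [3]
STORE_FAST t → t=3. Stack: []
LOAD_CONST → push 6. Stack: [6]
LOAD_FAST t → push 3. Stack: [6, 3]
BINARY_OP - → 6 - 3 = 3. Stack: [3]
LOAD_CONST → push 7. Stack: [3, 7]
LOAD_FAST a → push 2. Stack: [3, 7, 2]
BINARY_OP * → 7 * 2 = 14. Stack: [3, 14]
BINARY_OP ^ → 3 ^ 14 = 13. Stack: [13]
STORE_FAST p → p=13. Stack: []
LOAD_FAST_LOAD_FAST p,a → push 13,2. Stack: [13, 2]
BINARY_OP * → 13 * 2 = 26. Stack: [26]
LOAD_CONST → push 2. Stack: [26, 2]
BINARY_OP + → 26 + 2 = 28. Stack: [28]
STORE_FAST p → p=28. Stack: []
LOAD_CONST → push 11. Stack: [11]
LOAD_FAST t → push 3. Stack: [11, 3]
BINARY_OP + → 11 + 3 = 14. Stack: [14]
LOAD_FAST a → push 2. Stack: [14, 2]
BINARY_OP % → 14 % 2 = 0. Stack: [0]
STORE_FAST p → p=0. Stack: []
LOAD_CONST → push 5. Stack: [5]
LOAD_FAST a → push 2. Stack: [5, 2]
BINARY_OP % → 5 % 2 = 1. Stack: [1]
LOAD_FAST a → push 2. Stack: [1, 2]
BINARY_OP - → 1 - 2 = -1. Stack: [-1]
STORE_FAST t → t=-1. Stack: []
LOAD_FAST t → push -1. Stack: [-1]
RETURN_VALUE → return -1.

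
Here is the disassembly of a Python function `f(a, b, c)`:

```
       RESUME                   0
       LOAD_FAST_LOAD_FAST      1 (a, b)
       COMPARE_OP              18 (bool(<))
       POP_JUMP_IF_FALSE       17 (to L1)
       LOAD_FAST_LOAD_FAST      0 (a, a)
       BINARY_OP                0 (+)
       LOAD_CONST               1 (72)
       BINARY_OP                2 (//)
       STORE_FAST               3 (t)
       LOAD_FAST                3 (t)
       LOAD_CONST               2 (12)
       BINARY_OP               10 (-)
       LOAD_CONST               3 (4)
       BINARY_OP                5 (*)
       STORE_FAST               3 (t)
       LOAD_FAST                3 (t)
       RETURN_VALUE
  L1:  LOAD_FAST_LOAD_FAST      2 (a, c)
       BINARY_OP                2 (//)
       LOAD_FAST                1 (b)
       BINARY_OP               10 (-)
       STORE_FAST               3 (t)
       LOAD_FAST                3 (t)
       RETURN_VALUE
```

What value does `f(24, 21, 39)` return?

LOAD_FAST_LOAD_FAST a,b → push 24,21. Stack: [24, 21]
COMPARE_OP bool(<) → 24 vs 21 = False. Stack: [False]
POP_JUMP_IF_FALSE → pop False; jump. Stack: []
LOAD_FAST_LOAD_FAST a,c → push 24,39. Stack: [24, 39]
BINARY_OP // → 24 // 39 = 0. Stack: [0]
LOAD_FAST b → push 21. Stack: [0, 21]
BINARY_OP - → 0 - 21 = -21. Stack: [-21]
STORE_FAST t → t=-21. Stack: []
LOAD_FAST t → push -21. Stack: [-21]
RETURN_VALUE → return -21.

-21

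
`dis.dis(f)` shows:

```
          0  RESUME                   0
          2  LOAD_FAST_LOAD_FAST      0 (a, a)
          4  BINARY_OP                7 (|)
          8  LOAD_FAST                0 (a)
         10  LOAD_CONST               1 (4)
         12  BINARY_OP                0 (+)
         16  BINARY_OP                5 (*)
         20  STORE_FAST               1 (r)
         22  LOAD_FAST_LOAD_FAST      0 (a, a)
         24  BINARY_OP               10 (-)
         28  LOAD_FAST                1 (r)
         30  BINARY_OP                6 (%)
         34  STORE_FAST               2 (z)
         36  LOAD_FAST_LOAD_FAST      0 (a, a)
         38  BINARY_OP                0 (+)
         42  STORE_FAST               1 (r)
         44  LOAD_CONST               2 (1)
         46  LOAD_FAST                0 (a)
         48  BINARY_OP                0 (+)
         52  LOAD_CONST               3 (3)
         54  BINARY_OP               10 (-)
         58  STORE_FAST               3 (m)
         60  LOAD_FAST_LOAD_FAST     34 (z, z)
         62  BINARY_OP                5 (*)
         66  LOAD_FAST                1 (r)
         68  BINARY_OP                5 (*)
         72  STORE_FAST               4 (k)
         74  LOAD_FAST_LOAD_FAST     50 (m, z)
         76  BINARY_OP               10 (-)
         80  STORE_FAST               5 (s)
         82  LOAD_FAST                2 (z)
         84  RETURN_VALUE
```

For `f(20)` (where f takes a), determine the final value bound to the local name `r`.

40

LOAD_FAST_LOAD_FAST a,a → push 20,20. Stack: [20, 20]
BINARY_OP | → 20 | 20 = 20. Stack: [20]
LOAD_FAST a → push 20. Stack: [20, 20]
LOAD_CONST → push 4. Stack: [20, 20, 4]
BINARY_OP + → 20 + 4 = 24. Stack: [20, 24]
BINARY_OP * → 20 * 24 = 480. Stack: [480]
STORE_FAST r → r=480. Stack: []
LOAD_FAST_LOAD_FAST a,a → push 20,20. Stack: [20, 20]
BINARY_OP - → 20 - 20 = 0. Stack: [0]
LOAD_FAST r → push 480. Stack: [0, 480]
BINARY_OP % → 0 % 480 = 0. Stack: [0]
STORE_FAST z → z=0. Stack: []
LOAD_FAST_LOAD_FAST a,a → push 20,20. Stack: [20, 20]
BINARY_OP + → 20 + 20 = 40. Stack: [40]
STORE_FAST r → r=40. Stack: []
LOAD_CONST → push 1. Stack: [1]
LOAD_FAST a → push 20. Stack: [1, 20]
BINARY_OP + → 1 + 20 = 21. Stack: [21]
LOAD_CONST → push 3. Stack: [21, 3]
BINARY_OP - → 21 - 3 = 18. Stack: [18]
STORE_FAST m → m=18. Stack: []
LOAD_FAST_LOAD_FAST z,z → push 0,0. Stack: [0, 0]
BINARY_OP * → 0 * 0 = 0. Stack: [0]
LOAD_FAST r → push 40. Stack: [0, 40]
BINARY_OP * → 0 * 40 = 0. Stack: [0]
STORE_FAST k → k=0. Stack: []
LOAD_FAST_LOAD_FAST m,z → push 18,0. Stack: [18, 0]
BINARY_OP - → 18 - 0 = 18. Stack: [18]
STORE_FAST s → s=18. Stack: []
LOAD_FAST z → push 0. Stack: [0]
RETURN_VALUE → return 0.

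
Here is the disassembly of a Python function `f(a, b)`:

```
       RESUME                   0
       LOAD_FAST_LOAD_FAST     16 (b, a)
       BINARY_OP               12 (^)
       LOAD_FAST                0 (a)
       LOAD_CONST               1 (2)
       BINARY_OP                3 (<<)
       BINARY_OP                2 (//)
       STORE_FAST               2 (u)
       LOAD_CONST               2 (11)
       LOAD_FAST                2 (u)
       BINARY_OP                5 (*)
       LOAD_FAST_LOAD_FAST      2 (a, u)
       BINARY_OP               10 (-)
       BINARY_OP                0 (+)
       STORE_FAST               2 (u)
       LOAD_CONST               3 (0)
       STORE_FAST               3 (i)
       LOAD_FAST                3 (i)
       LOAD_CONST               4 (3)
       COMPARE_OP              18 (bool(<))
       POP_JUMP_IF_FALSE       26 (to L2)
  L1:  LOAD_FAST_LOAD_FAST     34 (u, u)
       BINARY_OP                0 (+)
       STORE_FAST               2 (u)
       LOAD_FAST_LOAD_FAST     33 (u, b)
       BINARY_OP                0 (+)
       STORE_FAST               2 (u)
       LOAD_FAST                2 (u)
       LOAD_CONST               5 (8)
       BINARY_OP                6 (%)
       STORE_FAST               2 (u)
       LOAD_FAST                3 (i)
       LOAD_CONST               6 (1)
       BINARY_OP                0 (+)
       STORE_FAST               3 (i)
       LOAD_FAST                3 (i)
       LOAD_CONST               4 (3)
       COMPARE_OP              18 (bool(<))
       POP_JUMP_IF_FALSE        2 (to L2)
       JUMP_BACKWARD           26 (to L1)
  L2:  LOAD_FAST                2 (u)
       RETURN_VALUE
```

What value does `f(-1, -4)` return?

4

LOAD_FAST_LOAD_FAST b,a → push -4,-1
BINARY_OP ^ → -4 ^ -1 = 3
LOAD_FAST a → push -1
LOAD_CONST → push 2
BINARY_OP << → -1 << 2 = -4
BINARY_OP // → 3 // -4 = -1
STORE_FAST u → u=-1
LOAD_CONST → push 11
LOAD_FAST u → push -1
BINARY_OP * → 11 * -1 = -11
LOAD_FAST_LOAD_FAST a,u → push -1,-1
BINARY_OP - → -1 - -1 = 0
BINARY_OP + → -11 + 0 = -11
STORE_FAST u → u=-11
LOAD_CONST → push 0
STORE_FAST i → i=0
LOAD_FAST i → push 0
LOAD_CONST → push 3
COMPARE_OP bool(<) → 0 vs 3 = True
POP_JUMP_IF_FALSE → pop True; no jump
LOAD_FAST_LOAD_FAST u,u → push -11,-11
BINARY_OP + → -11 + -11 = -22
STORE_FAST u → u=-22
LOAD_FAST_LOAD_FAST u,b → push -22,-4
BINARY_OP + → -22 + -4 = -26
STORE_FAST u → u=-26
LOAD_FAST u → push -26
LOAD_CONST → push 8
BINARY_OP % → -26 % 8 = 6
STORE_FAST u → u=6
LOAD_FAST i → push 0
LOAD_CONST → push 1
BINARY_OP + → 0 + 1 = 1
STORE_FAST i → i=1
LOAD_FAST i → push 1
LOAD_CONST → push 3
COMPARE_OP bool(<) → 1 vs 3 = True
POP_JUMP_IF_FALSE → pop True; no jump
LOAD_FAST_LOAD_FAST u,u → push 6,6
BINARY_OP + → 6 + 6 = 12
STORE_FAST u → u=12
LOAD_FAST_LOAD_FAST u,b → push 12,-4
BINARY_OP + → 12 + -4 = 8
STORE_FAST u → u=8
LOAD_FAST u → push 8
LOAD_CONST → push 8
BINARY_OP % → 8 % 8 = 0
STORE_FAST u → u=0
LOAD_FAST i → push 1
LOAD_CONST → push 1
BINARY_OP + → 1 + 1 = 2
STORE_FAST i → i=2
LOAD_FAST i → push 2
LOAD_CONST → push 3
COMPARE_OP bool(<) → 2 vs 3 = True
POP_JUMP_IF_FALSE → pop True; no jump
LOAD_FAST_LOAD_FAST u,u → push 0,0
BINARY_OP + → 0 + 0 = 0
STORE_FAST u → u=0
LOAD_FAST_LOAD_FAST u,b → push 0,-4
BINARY_OP + → 0 + -4 = -4
STORE_FAST u → u=-4
LOAD_FAST u → push -4
LOAD_CONST → push 8
BINARY_OP % → -4 % 8 = 4
STORE_FAST u → u=4
LOAD_FAST i → push 2
LOAD_CONST → push 1
BINARY_OP + → 2 + 1 = 3
STORE_FAST i → i=3
LOAD_FAST i → push 3
LOAD_CONST → push 3
COMPARE_OP bool(<) → 3 vs 3 = False
POP_JUMP_IF_FALSE → pop False; jump
LOAD_FAST u → push 4
RETURN_VALUE → return 4.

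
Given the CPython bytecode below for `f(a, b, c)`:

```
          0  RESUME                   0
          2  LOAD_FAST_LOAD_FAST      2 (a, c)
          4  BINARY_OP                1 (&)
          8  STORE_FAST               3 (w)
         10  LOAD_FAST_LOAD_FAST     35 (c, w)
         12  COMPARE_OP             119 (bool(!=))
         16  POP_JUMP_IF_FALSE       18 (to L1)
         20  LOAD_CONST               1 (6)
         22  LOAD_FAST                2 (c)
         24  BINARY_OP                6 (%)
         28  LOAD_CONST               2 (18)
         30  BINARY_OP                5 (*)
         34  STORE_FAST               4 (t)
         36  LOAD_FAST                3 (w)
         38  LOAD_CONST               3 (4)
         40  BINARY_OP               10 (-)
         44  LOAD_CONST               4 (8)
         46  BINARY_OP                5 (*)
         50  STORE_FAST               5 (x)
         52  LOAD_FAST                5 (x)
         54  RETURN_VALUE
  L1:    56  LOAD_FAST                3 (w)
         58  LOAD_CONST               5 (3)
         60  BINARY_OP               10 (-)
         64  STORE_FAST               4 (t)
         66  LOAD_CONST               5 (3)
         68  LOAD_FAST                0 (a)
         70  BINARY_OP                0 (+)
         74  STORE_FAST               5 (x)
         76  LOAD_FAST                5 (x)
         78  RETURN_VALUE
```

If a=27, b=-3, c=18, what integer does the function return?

30

LOAD_FAST_LOAD_FAST a,c → push 27,18. Stack: [27, 18]
BINARY_OP & → 27 & 18 = 18. Stack: [18]
STORE_FAST w → w=18. Stack: []
LOAD_FAST_LOAD_FAST c,w → push 18,18. Stack: [18, 18]
COMPARE_OP bool(!=) → 18 vs 18 = False. Stack: [False]
POP_JUMP_IF_FALSE → pop False; jump. Stack: []
LOAD_FAST w → push 18. Stack: [18]
LOAD_CONST → push 3. Stack: [18, 3]
BINARY_OP - → 18 - 3 = 15. Stack: [15]
STORE_FAST t → t=15. Stack: []
LOAD_CONST → push 3. Stack: [3]
LOAD_FAST a → push 27. Stack: [3, 27]
BINARY_OP + → 3 + 27 = 30. Stack: [30]
STORE_FAST x → x=30. Stack: []
LOAD_FAST x → push 30. Stack: [30]
RETURN_VALUE → return 30.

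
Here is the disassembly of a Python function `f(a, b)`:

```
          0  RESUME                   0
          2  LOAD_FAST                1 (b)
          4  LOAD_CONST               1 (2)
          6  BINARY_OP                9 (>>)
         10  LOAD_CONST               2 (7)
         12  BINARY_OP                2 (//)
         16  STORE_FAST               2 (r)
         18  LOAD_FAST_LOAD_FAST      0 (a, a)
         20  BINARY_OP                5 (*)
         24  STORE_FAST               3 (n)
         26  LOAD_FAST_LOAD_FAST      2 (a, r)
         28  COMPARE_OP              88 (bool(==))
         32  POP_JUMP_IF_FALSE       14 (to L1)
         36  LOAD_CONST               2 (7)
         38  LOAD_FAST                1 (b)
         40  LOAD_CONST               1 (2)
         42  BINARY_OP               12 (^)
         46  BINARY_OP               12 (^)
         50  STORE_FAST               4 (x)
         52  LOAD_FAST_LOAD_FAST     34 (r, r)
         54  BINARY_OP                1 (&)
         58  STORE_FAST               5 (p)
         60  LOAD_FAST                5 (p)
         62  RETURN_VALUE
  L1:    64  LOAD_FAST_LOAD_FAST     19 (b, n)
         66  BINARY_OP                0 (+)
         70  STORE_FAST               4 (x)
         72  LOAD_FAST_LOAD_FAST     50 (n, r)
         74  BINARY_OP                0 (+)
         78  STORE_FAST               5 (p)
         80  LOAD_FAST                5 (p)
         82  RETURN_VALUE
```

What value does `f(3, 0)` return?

LOAD_FAST b → push 0. Stack: [0]
LOAD_CONST → push 2. Stack: [0, 2]
BINARY_OP >> → 0 >> 2 = 0. Stack: [0]
LOAD_CONST → push 7. Stack: [0, 7]
BINARY_OP // → 0 // 7 = 0. Stack: [0]
STORE_FAST r → r=0. Stack: []
LOAD_FAST_LOAD_FAST a,a → push 3,3. Stack: [3, 3]
BINARY_OP * → 3 * 3 = 9. Stack: [9]
STORE_FAST n → n=9. Stack: []
LOAD_FAST_LOAD_FAST a,r → push 3,0. Stack: [3, 0]
COMPARE_OP bool(==) → 3 vs 0 = False. Stack: [False]
POP_JUMP_IF_FALSE → pop False; jump. Stack: []
LOAD_FAST_LOAD_FAST b,n → push 0,9. Stack: [0, 9]
BINARY_OP + → 0 + 9 = 9. Stack: [9]
STORE_FAST x → x=9. Stack: []
LOAD_FAST_LOAD_FAST n,r → push 9,0. Stack: [9, 0]
BINARY_OP + → 9 + 0 = 9. Stack: [9]
STORE_FAST p → p=9. Stack: []
LOAD_FAST p → push 9. Stack: [9]
RETURN_VALUE → return 9.

9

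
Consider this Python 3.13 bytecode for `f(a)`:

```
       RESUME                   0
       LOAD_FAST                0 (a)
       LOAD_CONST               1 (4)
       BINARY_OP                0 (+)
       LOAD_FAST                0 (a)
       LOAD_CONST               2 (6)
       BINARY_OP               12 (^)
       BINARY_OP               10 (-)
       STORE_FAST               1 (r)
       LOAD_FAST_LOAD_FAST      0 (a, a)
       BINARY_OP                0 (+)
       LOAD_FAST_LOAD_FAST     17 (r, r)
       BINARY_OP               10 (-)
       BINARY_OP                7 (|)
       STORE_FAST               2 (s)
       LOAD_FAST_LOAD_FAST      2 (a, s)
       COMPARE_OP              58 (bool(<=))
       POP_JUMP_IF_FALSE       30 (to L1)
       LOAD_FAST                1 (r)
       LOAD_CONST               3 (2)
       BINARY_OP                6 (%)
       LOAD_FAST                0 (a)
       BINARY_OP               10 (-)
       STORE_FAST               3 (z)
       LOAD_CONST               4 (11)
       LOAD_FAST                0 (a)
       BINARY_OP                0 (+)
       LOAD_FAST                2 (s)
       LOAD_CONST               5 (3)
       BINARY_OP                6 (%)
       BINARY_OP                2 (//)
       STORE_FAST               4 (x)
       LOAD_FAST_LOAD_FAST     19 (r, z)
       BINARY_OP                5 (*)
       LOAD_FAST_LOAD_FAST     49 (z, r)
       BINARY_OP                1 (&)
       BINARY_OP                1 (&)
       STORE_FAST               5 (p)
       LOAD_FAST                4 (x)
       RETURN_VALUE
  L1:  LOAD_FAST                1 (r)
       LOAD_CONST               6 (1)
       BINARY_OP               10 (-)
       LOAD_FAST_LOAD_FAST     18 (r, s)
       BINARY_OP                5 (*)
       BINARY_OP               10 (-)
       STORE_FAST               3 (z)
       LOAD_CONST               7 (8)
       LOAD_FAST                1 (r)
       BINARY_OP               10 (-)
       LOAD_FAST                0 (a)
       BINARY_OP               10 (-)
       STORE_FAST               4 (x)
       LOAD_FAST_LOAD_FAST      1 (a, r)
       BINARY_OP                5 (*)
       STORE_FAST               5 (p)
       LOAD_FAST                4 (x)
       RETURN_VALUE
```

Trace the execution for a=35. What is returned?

46

LOAD_FAST a → push 35. Stack: [35]
LOAD_CONST → push 4. Stack: [35, 4]
BINARY_OP + → 35 + 4 = 39. Stack: [39]
LOAD_FAST a → push 35. Stack: [39, 35]
LOAD_CONST → push 6. Stack: [39, 35, 6]
BINARY_OP ^ → 35 ^ 6 = 37. Stack: [39, 37]
BINARY_OP - → 39 - 37 = 2. Stack: [2]
STORE_FAST r → r=2. Stack: []
LOAD_FAST_LOAD_FAST a,a → push 35,35. Stack: [35, 35]
BINARY_OP + → 35 + 35 = 70. Stack: [70]
LOAD_FAST_LOAD_FAST r,r → push 2,2. Stack: [70, 2, 2]
BINARY_OP - → 2 - 2 = 0. Stack: [70, 0]
BINARY_OP | → 70 | 0 = 70. Stack: [70]
STORE_FAST s → s=70. Stack: []
LOAD_FAST_LOAD_FAST a,s → push 35,70. Stack: [35, 70]
COMPARE_OP bool(<=) → 35 vs 70 = True. Stack: [True]
POP_JUMP_IF_FALSE → pop True; no jump. Stack: []
LOAD_FAST r → push 2. Stack: [2]
LOAD_CONST → push 2. Stack: [2, 2]
BINARY_OP % → 2 % 2 = 0. Stack: [0]
LOAD_FAST a → push 35. Stack: [0, 35]
BINARY_OP - → 0 - 35 = -35. Stack: [-35]
STORE_FAST z → z=-35. Stack: []
LOAD_CONST → push 11. Stack: [11]
LOAD_FAST a → push 35. Stack: [11, 35]
BINARY_OP + → 11 + 35 = 46. Stack: [46]
LOAD_FAST s → push 70. Stack: [46, 70]
LOAD_CONST → push 3. Stack: [46, 70, 3]
BINARY_OP % → 70 % 3 = 1. Stack: [46, 1]
BINARY_OP // → 46 // 1 = 46. Stack: [46]
STORE_FAST x → x=46. Stack: []
LOAD_FAST_LOAD_FAST r,z → push 2,-35. Stack: [2, -35]
BINARY_OP * → 2 * -35 = -70. Stack: [-70]
LOAD_FAST_LOAD_FAST z,r → push -35,2. Stack: [-70, -35, 2]
BINARY_OP & → -35 & 2 = 0. Stack: [-70, 0]
BINARY_OP & → -70 & 0 = 0. Stack: [0]
STORE_FAST p → p=0. Stack: []
LOAD_FAST x → push 46. Stack: [46]
RETURN_VALUE → return 46.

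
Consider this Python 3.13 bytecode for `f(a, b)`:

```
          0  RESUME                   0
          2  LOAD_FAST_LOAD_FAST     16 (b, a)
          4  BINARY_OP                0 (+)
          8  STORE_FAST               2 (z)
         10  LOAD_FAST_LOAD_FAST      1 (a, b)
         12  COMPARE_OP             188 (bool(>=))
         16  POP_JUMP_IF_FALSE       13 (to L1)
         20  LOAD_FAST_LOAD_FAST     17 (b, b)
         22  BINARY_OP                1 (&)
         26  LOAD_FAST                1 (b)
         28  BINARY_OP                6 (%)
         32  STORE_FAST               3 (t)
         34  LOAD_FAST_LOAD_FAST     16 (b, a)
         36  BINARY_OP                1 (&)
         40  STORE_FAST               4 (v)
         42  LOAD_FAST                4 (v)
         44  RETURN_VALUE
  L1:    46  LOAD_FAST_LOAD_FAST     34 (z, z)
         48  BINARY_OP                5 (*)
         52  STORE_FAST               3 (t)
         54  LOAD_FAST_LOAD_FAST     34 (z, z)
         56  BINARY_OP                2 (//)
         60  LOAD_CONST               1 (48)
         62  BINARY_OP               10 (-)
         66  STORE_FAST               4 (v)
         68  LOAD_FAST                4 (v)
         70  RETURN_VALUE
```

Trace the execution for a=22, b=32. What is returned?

LOAD_FAST_LOAD_FAST b,a → push 32,22. Stack: [32, 22]
BINARY_OP + → 32 + 22 = 54. Stack: [54]
STORE_FAST z → z=54. Stack: []
LOAD_FAST_LOAD_FAST a,b → push 22,32. Stack: [22, 32]
COMPARE_OP bool(>=) → 22 vs 32 = False. Stack: [False]
POP_JUMP_IF_FALSE → pop False; jump. Stack: []
LOAD_FAST_LOAD_FAST z,z → push 54,54. Stack: [54, 54]
BINARY_OP * → 54 * 54 = 2916. Stack: [2916]
STORE_FAST t → t=2916. Stack: []
LOAD_FAST_LOAD_FAST z,z → push 54,54. Stack: [54, 54]
BINARY_OP // → 54 // 54 = 1. Stack: [1]
LOAD_CONST → push 48. Stack: [1, 48]
BINARY_OP - → 1 - 48 = -47. Stack: [-47]
STORE_FAST v → v=-47. Stack: []
LOAD_FAST v → push -47. Stack: [-47]
RETURN_VALUE → return -47.

-47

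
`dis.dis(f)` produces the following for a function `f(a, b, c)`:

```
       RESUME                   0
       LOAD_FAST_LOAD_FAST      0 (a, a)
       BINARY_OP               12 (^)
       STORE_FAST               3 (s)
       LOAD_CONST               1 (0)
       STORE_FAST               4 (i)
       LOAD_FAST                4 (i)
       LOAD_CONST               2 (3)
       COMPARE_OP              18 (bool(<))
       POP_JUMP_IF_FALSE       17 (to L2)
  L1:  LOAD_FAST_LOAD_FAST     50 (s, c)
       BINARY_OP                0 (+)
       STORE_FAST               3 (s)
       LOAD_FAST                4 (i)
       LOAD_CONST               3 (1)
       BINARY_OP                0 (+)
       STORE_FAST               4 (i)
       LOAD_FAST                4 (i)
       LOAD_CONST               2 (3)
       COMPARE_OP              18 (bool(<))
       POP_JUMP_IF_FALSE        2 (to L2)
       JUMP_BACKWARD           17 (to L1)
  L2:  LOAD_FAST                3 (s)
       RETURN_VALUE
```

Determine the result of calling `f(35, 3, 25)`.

LOAD_FAST_LOAD_FAST a,a → push 35,35. Stack: [35, 35]
BINARY_OP ^ → 35 ^ 35 = 0. Stack: [0]
STORE_FAST s → s=0. Stack: []
LOAD_CONST → push 0. Stack: [0]
STORE_FAST i → i=0. Stack: []
LOAD_FAST i → push 0. Stack: [0]
LOAD_CONST → push 3. Stack: [0, 3]
COMPARE_OP bool(<) → 0 vs 3 = True. Stack: [True]
POP_JUMP_IF_FALSE → pop True; no jump. Stack: []
LOAD_FAST_LOAD_FAST s,c → push 0,25. Stack: [0, 25]
BINARY_OP + → 0 + 25 = 25. Stack: [25]
STORE_FAST s → s=25. Stack: []
LOAD_FAST i → push 0. Stack: [0]
LOAD_CONST → push 1. Stack: [0, 1]
BINARY_OP + → 0 + 1 = 1. Stack: [1]
STORE_FAST i → i=1. Stack: []
LOAD_FAST i → push 1. Stack: [1]
LOAD_CONST → push 3. Stack: [1, 3]
COMPARE_OP bool(<) → 1 vs 3 = True. Stack: [True]
POP_JUMP_IF_FALSE → pop True; no jump. Stack: []
LOAD_FAST_LOAD_FAST s,c → push 25,25. Stack: [25, 25]
BINARY_OP + → 25 + 25 = 50. Stack: [50]
STORE_FAST s → s=50. Stack: []
LOAD_FAST i → push 1. Stack: [1]
LOAD_CONST → push 1. Stack: [1, 1]
BINARY_OP + → 1 + 1 = 2. Stack: [2]
STORE_FAST i → i=2. Stack: []
LOAD_FAST i → push 2. Stack: [2]
LOAD_CONST → push 3. Stack: [2, 3]
COMPARE_OP bool(<) → 2 vs 3 = True. Stack: [True]
POP_JUMP_IF_FALSE → pop True; no jump. Stack: []
LOAD_FAST_LOAD_FAST s,c → push 50,25. Stack: [50, 25]
BINARY_OP + → 50 + 25 = 75. Stack: [75]
STORE_FAST s → s=75. Stack: []
LOAD_FAST i → push 2. Stack: [2]
LOAD_CONST → push 1. Stack: [2, 1]
BINARY_OP + → 2 + 1 = 3. Stack: [3]
STORE_FAST i → i=3. Stack: []
LOAD_FAST i → push 3. Stack: [3]
LOAD_CONST → push 3. Stack: [3, 3]
COMPARE_OP bool(<) → 3 vs 3 = False. Stack: [False]
POP_JUMP_IF_FALSE → pop False; jump. Stack: []
LOAD_FAST s → push 75. Stack: [75]
RETURN_VALUE → return 75.

75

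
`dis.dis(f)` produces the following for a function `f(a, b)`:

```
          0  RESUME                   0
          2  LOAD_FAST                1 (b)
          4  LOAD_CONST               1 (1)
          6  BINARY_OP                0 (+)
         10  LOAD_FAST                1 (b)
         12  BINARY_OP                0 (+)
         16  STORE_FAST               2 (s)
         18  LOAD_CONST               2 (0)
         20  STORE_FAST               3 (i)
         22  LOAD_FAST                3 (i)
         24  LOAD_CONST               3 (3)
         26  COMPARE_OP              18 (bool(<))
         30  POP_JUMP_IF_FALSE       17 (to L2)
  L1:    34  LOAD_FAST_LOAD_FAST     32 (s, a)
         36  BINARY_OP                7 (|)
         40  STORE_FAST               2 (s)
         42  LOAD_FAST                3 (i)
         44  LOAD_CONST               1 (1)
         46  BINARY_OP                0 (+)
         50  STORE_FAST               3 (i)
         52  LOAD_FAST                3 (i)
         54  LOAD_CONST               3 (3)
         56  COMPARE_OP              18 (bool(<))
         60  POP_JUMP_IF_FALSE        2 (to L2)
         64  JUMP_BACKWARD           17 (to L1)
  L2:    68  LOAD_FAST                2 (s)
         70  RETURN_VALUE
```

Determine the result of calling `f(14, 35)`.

79

LOAD_FAST b → push 35. Stack: [35]
LOAD_CONST → push 1. Stack: [35, 1]
BINARY_OP + → 35 + 1 = 36. Stack: [36]
LOAD_FAST b → push 35. Stack: [36, 35]
BINARY_OP + → 36 + 35 = 71. Stack: [71]
STORE_FAST s → s=71. Stack: []
LOAD_CONST → push 0. Stack: [0]
STORE_FAST i → i=0. Stack: []
LOAD_FAST i → push 0. Stack: [0]
LOAD_CONST → push 3. Stack: [0, 3]
COMPARE_OP bool(<) → 0 vs 3 = True. Stack: [True]
POP_JUMP_IF_FALSE → pop True; no jump. Stack: []
LOAD_FAST_LOAD_FAST s,a → push 71,14. Stack: [71, 14]
BINARY_OP | → 71 | 14 = 79. Stack: [79]
STORE_FAST s → s=79. Stack: []
LOAD_FAST i → push 0. Stack: [0]
LOAD_CONST → push 1. Stack: [0, 1]
BINARY_OP + → 0 + 1 = 1. Stack: [1]
STORE_FAST i → i=1. Stack: []
LOAD_FAST i → push 1. Stack: [1]
LOAD_CONST → push 3. Stack: [1, 3]
COMPARE_OP bool(<) → 1 vs 3 = True. Stack: [True]
POP_JUMP_IF_FALSE → pop True; no jump. Stack: []
LOAD_FAST_LOAD_FAST s,a → push 79,14. Stack: [79, 14]
BINARY_OP | → 79 | 14 = 79. Stack: [79]
STORE_FAST s → s=79. Stack: []
LOAD_FAST i → push 1. Stack: [1]
LOAD_CONST → push 1. Stack: [1, 1]
BINARY_OP + → 1 + 1 = 2. Stack: [2]
STORE_FAST i → i=2. Stack: []
LOAD_FAST i → push 2. Stack: [2]
LOAD_CONST → push 3. Stack: [2, 3]
COMPARE_OP bool(<) → 2 vs 3 = True. Stack: [True]
POP_JUMP_IF_FALSE → pop True; no jump. Stack: []
LOAD_FAST_LOAD_FAST s,a → push 79,14. Stack: [79, 14]
BINARY_OP | → 79 | 14 = 79. Stack: [79]
STORE_FAST s → s=79. Stack: []
LOAD_FAST i → push 2. Stack: [2]
LOAD_CONST → push 1. Stack: [2, 1]
BINARY_OP + → 2 + 1 = 3. Stack: [3]
STORE_FAST i → i=3. Stack: []
LOAD_FAST i → push 3. Stack: [3]
LOAD_CONST → push 3. Stack: [3, 3]
COMPARE_OP bool(<) → 3 vs 3 = False. Stack: [False]
POP_JUMP_IF_FALSE → pop False; jump. Stack: []
LOAD_FAST s → push 79. Stack: [79]
RETURN_VALUE → return 79.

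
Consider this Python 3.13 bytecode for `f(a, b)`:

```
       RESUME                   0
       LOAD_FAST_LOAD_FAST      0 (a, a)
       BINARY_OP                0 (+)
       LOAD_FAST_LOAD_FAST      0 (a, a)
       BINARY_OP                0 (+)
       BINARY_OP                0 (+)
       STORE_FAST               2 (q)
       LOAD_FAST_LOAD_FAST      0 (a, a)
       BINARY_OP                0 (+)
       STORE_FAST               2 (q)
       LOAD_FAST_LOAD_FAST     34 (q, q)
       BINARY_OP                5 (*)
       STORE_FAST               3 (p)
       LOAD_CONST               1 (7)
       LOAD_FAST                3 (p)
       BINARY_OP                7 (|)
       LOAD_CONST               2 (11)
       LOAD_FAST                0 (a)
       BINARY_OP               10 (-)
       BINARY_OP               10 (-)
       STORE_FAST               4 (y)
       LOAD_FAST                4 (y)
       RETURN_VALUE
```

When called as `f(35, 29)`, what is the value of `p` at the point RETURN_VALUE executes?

4900

LOAD_FAST_LOAD_FAST a,a → push 35,35. Stack: [35, 35]
BINARY_OP + → 35 + 35 = 70. Stack: [70]
LOAD_FAST_LOAD_FAST a,a → push 35,35. Stack: [70, 35, 35]
BINARY_OP + → 35 + 35 = 70. Stack: [70, 70]
BINARY_OP + → 70 + 70 = 140. Stack: [140]
STORE_FAST q → q=140. Stack: []
LOAD_FAST_LOAD_FAST a,a → push 35,35. Stack: [35, 35]
BINARY_OP + → 35 + 35 = 70. Stack: [70]
STORE_FAST q → q=70. Stack: []
LOAD_FAST_LOAD_FAST q,q → push 70,70. Stack: [70, 70]
BINARY_OP * → 70 * 70 = 4900. Stack: [4900]
STORE_FAST p → p=4900. Stack: []
LOAD_CONST → push 7. Stack: [7]
LOAD_FAST p → push 4900. Stack: [7, 4900]
BINARY_OP | → 7 | 4900 = 4903. Stack: [4903]
LOAD_CONST → push 11. Stack: [4903, 11]
LOAD_FAST a → push 35. Stack: [4903, 11, 35]
BINARY_OP - → 11 - 35 = -24. Stack: [4903, -24]
BINARY_OP - → 4903 - -24 = 4927. Stack: [4927]
STORE_FAST y → y=4927. Stack: []
LOAD_FAST y → push 4927. Stack: [4927]
RETURN_VALUE → return 4927.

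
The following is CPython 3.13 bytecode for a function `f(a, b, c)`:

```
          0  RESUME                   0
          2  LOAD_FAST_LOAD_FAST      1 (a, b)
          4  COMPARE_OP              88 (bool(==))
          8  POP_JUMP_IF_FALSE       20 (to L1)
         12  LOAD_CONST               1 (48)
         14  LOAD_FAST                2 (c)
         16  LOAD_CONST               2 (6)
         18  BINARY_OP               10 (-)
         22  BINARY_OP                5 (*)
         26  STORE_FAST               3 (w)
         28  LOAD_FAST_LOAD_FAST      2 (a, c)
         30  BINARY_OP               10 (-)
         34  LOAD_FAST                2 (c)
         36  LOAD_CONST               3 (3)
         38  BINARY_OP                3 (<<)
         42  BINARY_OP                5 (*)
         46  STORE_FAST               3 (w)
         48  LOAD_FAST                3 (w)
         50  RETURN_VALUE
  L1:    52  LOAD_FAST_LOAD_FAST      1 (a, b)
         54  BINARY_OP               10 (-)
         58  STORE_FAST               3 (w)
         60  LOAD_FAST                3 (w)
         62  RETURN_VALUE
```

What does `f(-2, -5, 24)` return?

LOAD_FAST_LOAD_FAST a,b → push -2,-5. Stack: [-2, -5]
COMPARE_OP bool(==) → -2 vs -5 = False. Stack: [False]
POP_JUMP_IF_FALSE → pop False; jump. Stack: []
LOAD_FAST_LOAD_FAST a,b → push -2,-5. Stack: [-2, -5]
BINARY_OP - → -2 - -5 = 3. Stack: [3]
STORE_FAST w → w=3. Stack: []
LOAD_FAST w → push 3. Stack: [3]
RETURN_VALUE → return 3.

3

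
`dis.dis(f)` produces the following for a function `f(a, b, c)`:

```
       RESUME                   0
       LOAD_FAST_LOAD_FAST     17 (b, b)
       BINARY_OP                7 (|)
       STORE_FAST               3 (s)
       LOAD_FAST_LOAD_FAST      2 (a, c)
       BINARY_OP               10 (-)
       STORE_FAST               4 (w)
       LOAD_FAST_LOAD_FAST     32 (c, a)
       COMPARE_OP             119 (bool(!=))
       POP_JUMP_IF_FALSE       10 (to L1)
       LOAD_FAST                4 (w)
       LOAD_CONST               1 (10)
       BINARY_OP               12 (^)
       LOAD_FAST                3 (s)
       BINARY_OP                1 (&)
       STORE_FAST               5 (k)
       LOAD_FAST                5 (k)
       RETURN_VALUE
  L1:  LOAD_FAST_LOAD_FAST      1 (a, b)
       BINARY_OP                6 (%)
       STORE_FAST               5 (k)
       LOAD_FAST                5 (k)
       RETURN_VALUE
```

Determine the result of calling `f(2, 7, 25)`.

3

LOAD_FAST_LOAD_FAST b,b → push 7,7. Stack: [7, 7]
BINARY_OP | → 7 | 7 = 7. Stack: [7]
STORE_FAST s → s=7. Stack: []
LOAD_FAST_LOAD_FAST a,c → push 2,25. Stack: [2, 25]
BINARY_OP - → 2 - 25 = -23. Stack: [-23]
STORE_FAST w → w=-23. Stack: []
LOAD_FAST_LOAD_FAST c,a → push 25,2. Stack: [25, 2]
COMPARE_OP bool(!=) → 25 vs 2 = True. Stack: [True]
POP_JUMP_IF_FALSE → pop True; no jump. Stack: []
LOAD_FAST w → push -23. Stack: [-23]
LOAD_CONST → push 10. Stack: [-23, 10]
BINARY_OP ^ → -23 ^ 10 = -29. Stack: [-29]
LOAD_FAST s → push 7. Stack: [-29, 7]
BINARY_OP & → -29 & 7 = 3. Stack: [3]
STORE_FAST k → k=3. Stack: []
LOAD_FAST k → push 3. Stack: [3]
RETURN_VALUE → return 3.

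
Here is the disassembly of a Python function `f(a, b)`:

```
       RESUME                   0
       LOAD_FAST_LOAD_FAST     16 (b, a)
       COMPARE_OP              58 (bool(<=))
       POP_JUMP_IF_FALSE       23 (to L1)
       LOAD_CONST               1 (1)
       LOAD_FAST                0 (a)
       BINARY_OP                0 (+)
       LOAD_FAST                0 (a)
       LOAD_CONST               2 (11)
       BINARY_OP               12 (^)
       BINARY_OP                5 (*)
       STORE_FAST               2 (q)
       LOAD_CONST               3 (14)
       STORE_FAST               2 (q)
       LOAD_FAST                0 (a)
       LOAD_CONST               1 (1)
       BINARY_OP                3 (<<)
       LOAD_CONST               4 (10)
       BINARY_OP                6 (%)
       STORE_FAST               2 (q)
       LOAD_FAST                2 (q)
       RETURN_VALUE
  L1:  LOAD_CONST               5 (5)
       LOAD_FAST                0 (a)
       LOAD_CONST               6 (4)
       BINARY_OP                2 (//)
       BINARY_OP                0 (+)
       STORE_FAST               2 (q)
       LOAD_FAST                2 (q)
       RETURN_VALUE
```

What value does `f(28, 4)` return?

6

LOAD_FAST_LOAD_FAST b,a → push 4,28. Stack: [4, 28]
COMPARE_OP bool(<=) → 4 vs 28 = True. Stack: [True]
POP_JUMP_IF_FALSE → pop True; no jump. Stack: []
LOAD_CONST → push 1. Stack: [1]
LOAD_FAST a → push 28. Stack: [1, 28]
BINARY_OP + → 1 + 28 = 29. Stack: [29]
LOAD_FAST a → push 28. Stack: [29, 28]
LOAD_CONST → push 11. Stack: [29, 28, 11]
BINARY_OP ^ → 28 ^ 11 = 23. Stack: [29, 23]
BINARY_OP * → 29 * 23 = 667. Stack: [667]
STORE_FAST q → q=667. Stack: []
LOAD_CONST → push 14. Stack: [14]
STORE_FAST q → q=14. Stack: []
LOAD_FAST a → push 28. Stack: [28]
LOAD_CONST → push 1. Stack: [28, 1]
BINARY_OP << → 28 << 1 = 56. Stack: [56]
LOAD_CONST → push 10. Stack: [56, 10]
BINARY_OP % → 56 % 10 = 6. Stack: [6]
STORE_FAST q → q=6. Stack: []
LOAD_FAST q → push 6. Stack: [6]
RETURN_VALUE → return 6.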